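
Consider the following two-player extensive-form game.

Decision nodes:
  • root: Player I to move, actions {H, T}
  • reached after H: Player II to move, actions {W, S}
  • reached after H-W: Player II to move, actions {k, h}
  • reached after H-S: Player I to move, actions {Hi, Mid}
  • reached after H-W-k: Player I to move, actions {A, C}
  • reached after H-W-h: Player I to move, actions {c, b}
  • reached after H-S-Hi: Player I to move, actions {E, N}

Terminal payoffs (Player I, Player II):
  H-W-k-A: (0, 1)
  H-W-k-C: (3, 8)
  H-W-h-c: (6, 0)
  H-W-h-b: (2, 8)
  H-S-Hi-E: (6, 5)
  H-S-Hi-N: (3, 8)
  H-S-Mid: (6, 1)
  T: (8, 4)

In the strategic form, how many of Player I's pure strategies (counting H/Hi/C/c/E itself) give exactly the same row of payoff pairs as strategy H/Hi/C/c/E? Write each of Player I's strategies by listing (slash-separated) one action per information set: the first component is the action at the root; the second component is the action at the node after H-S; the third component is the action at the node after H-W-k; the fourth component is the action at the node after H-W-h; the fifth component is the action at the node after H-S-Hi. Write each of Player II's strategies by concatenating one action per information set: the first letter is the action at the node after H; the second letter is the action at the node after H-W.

Row for H/Hi/C/c/E (columns Wk, Wh, Sk, Sh): (3,8) (6,0) (6,5) (6,5).
Every one of Player I's information sets is on the play path for some reply by Player II when Player I follows H/Hi/C/c/E.
Changing the action at any of them therefore changes at least one column, so only H/Hi/C/c/E itself gives this row.

1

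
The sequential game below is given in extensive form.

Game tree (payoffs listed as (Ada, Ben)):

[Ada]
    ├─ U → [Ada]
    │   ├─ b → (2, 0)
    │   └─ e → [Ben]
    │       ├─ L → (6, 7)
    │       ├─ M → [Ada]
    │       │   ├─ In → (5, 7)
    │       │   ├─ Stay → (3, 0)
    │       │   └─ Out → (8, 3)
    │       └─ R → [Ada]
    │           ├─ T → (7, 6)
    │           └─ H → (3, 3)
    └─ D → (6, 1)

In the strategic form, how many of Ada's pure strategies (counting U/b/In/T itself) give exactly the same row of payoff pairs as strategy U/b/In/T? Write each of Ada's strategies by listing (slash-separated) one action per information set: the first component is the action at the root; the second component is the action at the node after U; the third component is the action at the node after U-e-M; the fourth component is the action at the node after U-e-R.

6

Row for U/b/In/T (columns L, M, R): (2,0) (2,0) (2,0).
Under U/b/In/T, Ada's choice at the node after U-e-M and at the node after U-e-R can never be reached regardless of what Ben does, so varying those choices leaves every outcome unchanged.
Holding the reachable choices fixed and varying the unreachable ones freely already gives 3 × 2 = 6 equivalent strategies.
No other strategy reproduces this row, so those 6 are the full class: U/b/In/T, U/b/In/H, U/b/Stay/T, U/b/Stay/H, U/b/Out/T, U/b/Out/H.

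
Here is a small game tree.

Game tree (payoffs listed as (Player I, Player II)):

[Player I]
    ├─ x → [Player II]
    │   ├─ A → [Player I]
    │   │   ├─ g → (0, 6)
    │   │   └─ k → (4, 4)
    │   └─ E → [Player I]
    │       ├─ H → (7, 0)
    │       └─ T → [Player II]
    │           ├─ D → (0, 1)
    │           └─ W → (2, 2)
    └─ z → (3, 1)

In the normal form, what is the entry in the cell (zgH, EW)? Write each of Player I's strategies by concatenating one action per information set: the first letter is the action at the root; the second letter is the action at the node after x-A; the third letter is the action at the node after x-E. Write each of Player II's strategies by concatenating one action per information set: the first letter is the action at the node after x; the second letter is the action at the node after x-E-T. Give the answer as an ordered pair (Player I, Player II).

Trace the play path from the root:
  Player I plays z
→ terminal payoff (3, 1).
(Player I's choice at the node after x-A is never reached on this path, so it doesn't affect the outcome.)

(3, 1)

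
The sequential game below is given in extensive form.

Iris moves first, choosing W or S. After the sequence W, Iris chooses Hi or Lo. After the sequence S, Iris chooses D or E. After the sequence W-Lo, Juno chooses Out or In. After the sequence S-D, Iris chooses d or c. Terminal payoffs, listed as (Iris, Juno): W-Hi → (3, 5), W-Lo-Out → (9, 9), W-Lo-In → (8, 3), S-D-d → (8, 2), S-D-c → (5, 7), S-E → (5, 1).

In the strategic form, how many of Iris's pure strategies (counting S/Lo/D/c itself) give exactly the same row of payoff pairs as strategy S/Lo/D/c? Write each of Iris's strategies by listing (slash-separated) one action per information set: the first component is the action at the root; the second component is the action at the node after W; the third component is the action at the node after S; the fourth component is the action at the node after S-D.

2

Row for S/Lo/D/c (columns Out, In): (5,7) (5,7).
Under S/Lo/D/c, Iris's choice at the node after W can never be reached regardless of what Juno does, so varying those choices leaves every outcome unchanged.
Holding the reachable choices fixed and varying the unreachable one freely already gives 2 equivalent strategies.
No other strategy reproduces this row, so those 2 are the full class: S/Hi/D/c, S/Lo/D/c.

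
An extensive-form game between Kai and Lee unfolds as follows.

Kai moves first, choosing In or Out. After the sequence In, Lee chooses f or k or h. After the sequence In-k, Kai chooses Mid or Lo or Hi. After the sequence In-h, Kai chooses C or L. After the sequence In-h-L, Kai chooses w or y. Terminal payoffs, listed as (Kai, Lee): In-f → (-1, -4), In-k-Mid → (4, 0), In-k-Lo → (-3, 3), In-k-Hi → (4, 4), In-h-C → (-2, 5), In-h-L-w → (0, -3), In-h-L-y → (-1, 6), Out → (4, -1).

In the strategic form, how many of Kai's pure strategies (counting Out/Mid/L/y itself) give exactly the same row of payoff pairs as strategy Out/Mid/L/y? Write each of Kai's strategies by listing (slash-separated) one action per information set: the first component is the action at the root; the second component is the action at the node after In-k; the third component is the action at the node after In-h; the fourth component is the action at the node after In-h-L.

Row for Out/Mid/L/y (columns f, k, h): (4,-1) (4,-1) (4,-1).
Under Out/Mid/L/y, Kai's choice at the node after In-k and at the node after In-h and at the node after In-h-L can never be reached regardless of what Lee does, so varying those choices leaves every outcome unchanged.
Holding the reachable choices fixed and varying the unreachable ones freely already gives 3 × 2 × 2 = 12 equivalent strategies.
No other strategy reproduces this row, so those 12 are the full class: Out/Mid/C/w, Out/Mid/C/y, Out/Mid/L/w, Out/Mid/L/y, Out/Lo/C/w, Out/Lo/C/y, Out/Lo/L/w, Out/Lo/L/y, Out/Hi/C/w, Out/Hi/C/y, Out/Hi/L/w, Out/Hi/L/y.

12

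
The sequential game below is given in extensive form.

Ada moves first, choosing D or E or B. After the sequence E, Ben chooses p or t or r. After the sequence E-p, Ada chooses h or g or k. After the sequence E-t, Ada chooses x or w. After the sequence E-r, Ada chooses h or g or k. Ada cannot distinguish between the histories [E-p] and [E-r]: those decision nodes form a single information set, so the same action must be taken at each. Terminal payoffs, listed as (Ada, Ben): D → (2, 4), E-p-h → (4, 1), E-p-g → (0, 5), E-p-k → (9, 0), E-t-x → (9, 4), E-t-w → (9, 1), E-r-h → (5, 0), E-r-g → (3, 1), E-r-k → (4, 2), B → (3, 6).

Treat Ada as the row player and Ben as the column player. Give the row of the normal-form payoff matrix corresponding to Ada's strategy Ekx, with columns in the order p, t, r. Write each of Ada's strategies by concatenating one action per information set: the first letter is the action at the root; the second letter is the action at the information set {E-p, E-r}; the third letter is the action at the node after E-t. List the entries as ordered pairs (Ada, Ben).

(9,0) (9,4) (4,2)

vs p: Ada plays E → Ben plays p at [E] → Ada plays k at [E-p] → (9, 0)
vs t: Ada plays E → Ben plays t at [E] → Ada plays x at [E-t] → (9, 4)
vs r: Ada plays E → Ben plays r at [E] → Ada plays k at [E-r] → (4, 2)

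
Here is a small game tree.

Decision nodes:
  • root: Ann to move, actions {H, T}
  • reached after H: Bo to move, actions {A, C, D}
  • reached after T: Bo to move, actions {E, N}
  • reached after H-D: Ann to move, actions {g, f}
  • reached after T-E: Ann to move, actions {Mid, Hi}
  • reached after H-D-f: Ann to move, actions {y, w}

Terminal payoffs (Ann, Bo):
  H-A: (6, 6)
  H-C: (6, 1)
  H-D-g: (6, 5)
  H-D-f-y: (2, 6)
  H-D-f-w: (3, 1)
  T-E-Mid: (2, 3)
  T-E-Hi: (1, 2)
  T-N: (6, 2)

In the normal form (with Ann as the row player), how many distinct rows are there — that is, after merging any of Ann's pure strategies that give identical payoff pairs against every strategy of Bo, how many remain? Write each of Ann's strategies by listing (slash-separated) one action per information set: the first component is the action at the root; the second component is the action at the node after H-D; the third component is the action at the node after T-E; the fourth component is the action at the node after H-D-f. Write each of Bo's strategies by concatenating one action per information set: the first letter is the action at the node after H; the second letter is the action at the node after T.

5

Ann has 16 pure strategies: H/g/Mid/y, H/g/Mid/w, H/g/Hi/y, H/g/Hi/w, H/f/Mid/y, H/f/Mid/w, H/f/Hi/y, H/f/Hi/w, T/g/Mid/y, T/g/Mid/w, T/g/Hi/y, T/g/Hi/w, T/f/Mid/y, T/f/Mid/w, T/f/Hi/y, T/f/Hi/w. Columns: AE, AN, CE, CN, DE, DN.
{H/g/Mid/y, H/g/Mid/w, H/g/Hi/y, H/g/Hi/w} → row (6,6) (6,6) (6,1) (6,1) (6,5) (6,5)
{H/f/Mid/y, H/f/Hi/y} → row (6,6) (6,6) (6,1) (6,1) (2,6) (2,6)
{H/f/Mid/w, H/f/Hi/w} → row (6,6) (6,6) (6,1) (6,1) (3,1) (3,1)
{T/g/Mid/y, T/g/Mid/w, T/f/Mid/y, T/f/Mid/w} → row (2,3) (6,2) (2,3) (6,2) (2,3) (6,2)
{T/g/Hi/y, T/g/Hi/w, T/f/Hi/y, T/f/Hi/w} → row (1,2) (6,2) (1,2) (6,2) (1,2) (6,2)
That's 5 distinct rows out of 16 strategies.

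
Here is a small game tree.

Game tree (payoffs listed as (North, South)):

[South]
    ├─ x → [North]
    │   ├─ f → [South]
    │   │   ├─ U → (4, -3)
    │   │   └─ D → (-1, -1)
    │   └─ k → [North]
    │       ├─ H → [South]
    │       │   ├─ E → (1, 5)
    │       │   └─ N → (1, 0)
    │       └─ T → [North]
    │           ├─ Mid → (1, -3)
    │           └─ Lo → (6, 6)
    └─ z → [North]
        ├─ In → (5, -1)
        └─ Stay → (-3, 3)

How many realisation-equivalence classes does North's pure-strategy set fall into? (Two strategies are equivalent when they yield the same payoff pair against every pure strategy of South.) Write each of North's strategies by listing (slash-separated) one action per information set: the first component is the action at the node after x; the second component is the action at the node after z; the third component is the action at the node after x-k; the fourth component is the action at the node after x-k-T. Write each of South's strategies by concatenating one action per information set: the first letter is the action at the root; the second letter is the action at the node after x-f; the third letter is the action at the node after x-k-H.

8

North has 16 pure strategies: f/In/H/Mid, f/In/H/Lo, f/In/T/Mid, f/In/T/Lo, f/Stay/H/Mid, f/Stay/H/Lo, f/Stay/T/Mid, f/Stay/T/Lo, k/In/H/Mid, k/In/H/Lo, k/In/T/Mid, k/In/T/Lo, k/Stay/H/Mid, k/Stay/H/Lo, k/Stay/T/Mid, k/Stay/T/Lo. Columns: xUE, xUN, xDE, xDN, zUE, zUN, zDE, zDN.
{f/In/H/Mid, f/In/H/Lo, f/In/T/Mid, f/In/T/Lo} → row (4,-3) (4,-3) (-1,-1) (-1,-1) (5,-1) (5,-1) (5,-1) (5,-1)
{f/Stay/H/Mid, f/Stay/H/Lo, f/Stay/T/Mid, f/Stay/T/Lo} → row (4,-3) (4,-3) (-1,-1) (-1,-1) (-3,3) (-3,3) (-3,3) (-3,3)
{k/In/H/Mid, k/In/H/Lo} → row (1,5) (1,0) (1,5) (1,0) (5,-1) (5,-1) (5,-1) (5,-1)
{k/In/T/Mid} → row (1,-3) (1,-3) (1,-3) (1,-3) (5,-1) (5,-1) (5,-1) (5,-1)
{k/In/T/Lo} → row (6,6) (6,6) (6,6) (6,6) (5,-1) (5,-1) (5,-1) (5,-1)
{k/Stay/H/Mid, k/Stay/H/Lo} → row (1,5) (1,0) (1,5) (1,0) (-3,3) (-3,3) (-3,3) (-3,3)
{k/Stay/T/Mid} → row (1,-3) (1,-3) (1,-3) (1,-3) (-3,3) (-3,3) (-3,3) (-3,3)
{k/Stay/T/Lo} → row (6,6) (6,6) (6,6) (6,6) (-3,3) (-3,3) (-3,3) (-3,3)
That's 8 distinct rows out of 16 strategies.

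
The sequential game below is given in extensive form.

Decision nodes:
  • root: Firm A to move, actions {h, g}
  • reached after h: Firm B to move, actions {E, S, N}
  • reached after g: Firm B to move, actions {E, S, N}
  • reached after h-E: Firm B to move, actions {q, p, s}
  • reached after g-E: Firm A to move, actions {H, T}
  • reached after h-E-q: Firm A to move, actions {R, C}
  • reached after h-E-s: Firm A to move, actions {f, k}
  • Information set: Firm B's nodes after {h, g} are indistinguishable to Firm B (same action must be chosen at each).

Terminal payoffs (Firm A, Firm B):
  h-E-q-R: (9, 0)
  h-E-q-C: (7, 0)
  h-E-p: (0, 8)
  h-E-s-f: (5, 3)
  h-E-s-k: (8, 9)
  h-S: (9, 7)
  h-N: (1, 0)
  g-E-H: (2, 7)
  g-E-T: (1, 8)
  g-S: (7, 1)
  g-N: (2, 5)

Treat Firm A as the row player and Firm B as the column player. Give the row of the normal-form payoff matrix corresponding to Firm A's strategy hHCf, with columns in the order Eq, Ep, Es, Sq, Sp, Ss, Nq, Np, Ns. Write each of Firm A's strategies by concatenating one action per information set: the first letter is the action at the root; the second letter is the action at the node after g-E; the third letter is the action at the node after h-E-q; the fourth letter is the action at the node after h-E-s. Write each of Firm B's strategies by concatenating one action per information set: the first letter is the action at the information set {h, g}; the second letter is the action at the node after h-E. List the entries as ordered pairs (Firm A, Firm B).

vs Eq: Firm A plays h → Firm B plays E at [h] → Firm B plays q at [h-E] → Firm A plays C at [h-E-q] → (7, 0)
vs Ep: Firm A plays h → Firm B plays E at [h] → Firm B plays p at [h-E] → (0, 8)
vs Es: Firm A plays h → Firm B plays E at [h] → Firm B plays s at [h-E] → Firm A plays f at [h-E-s] → (5, 3)
vs Sq: Firm A plays h → Firm B plays S at [h] → (9, 7)
vs Sp: Firm A plays h → Firm B plays S at [h] → (9, 7)
vs Ss: Firm A plays h → Firm B plays S at [h] → (9, 7)
vs Nq: Firm A plays h → Firm B plays N at [h] → (1, 0)
vs Np: Firm A plays h → Firm B plays N at [h] → (1, 0)
vs Ns: Firm A plays h → Firm B plays N at [h] → (1, 0)

(7,0) (0,8) (5,3) (9,7) (9,7) (9,7) (1,0) (1,0) (1,0)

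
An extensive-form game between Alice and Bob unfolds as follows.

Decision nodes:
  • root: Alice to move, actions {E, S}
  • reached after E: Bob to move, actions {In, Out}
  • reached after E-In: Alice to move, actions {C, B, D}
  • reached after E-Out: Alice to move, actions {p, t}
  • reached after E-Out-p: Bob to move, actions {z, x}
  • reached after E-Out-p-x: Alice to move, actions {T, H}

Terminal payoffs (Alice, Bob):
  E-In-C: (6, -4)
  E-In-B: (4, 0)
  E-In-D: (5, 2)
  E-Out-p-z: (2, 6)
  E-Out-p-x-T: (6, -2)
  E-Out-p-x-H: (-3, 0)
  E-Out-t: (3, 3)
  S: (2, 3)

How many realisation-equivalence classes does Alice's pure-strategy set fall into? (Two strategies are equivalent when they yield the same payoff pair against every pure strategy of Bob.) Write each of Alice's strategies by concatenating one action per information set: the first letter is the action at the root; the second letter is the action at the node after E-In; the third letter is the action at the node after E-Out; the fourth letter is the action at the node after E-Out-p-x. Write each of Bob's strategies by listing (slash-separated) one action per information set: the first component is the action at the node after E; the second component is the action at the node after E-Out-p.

Alice has 24 pure strategies: ECpT, ECpH, ECtT, ECtH, EBpT, EBpH, EBtT, EBtH, EDpT, EDpH, EDtT, EDtH, SCpT, SCpH, SCtT, SCtH, SBpT, SBpH, SBtT, SBtH, SDpT, SDpH, SDtT, SDtH. Columns: In/z, In/x, Out/z, Out/x.
{ECpT} → row (6,-4) (6,-4) (2,6) (6,-2)
{ECpH} → row (6,-4) (6,-4) (2,6) (-3,0)
{ECtT, ECtH} → row (6,-4) (6,-4) (3,3) (3,3)
{EBpT} → row (4,0) (4,0) (2,6) (6,-2)
{EBpH} → row (4,0) (4,0) (2,6) (-3,0)
{EBtT, EBtH} → row (4,0) (4,0) (3,3) (3,3)
{EDpT} → row (5,2) (5,2) (2,6) (6,-2)
{EDpH} → row (5,2) (5,2) (2,6) (-3,0)
{EDtT, EDtH} → row (5,2) (5,2) (3,3) (3,3)
{SCpT, SCpH, SCtT, SCtH, SBpT, SBpH, SBtT, SBtH, SDpT, SDpH, SDtT, SDtH} → row (2,3) (2,3) (2,3) (2,3)
That's 10 distinct rows out of 24 strategies.

10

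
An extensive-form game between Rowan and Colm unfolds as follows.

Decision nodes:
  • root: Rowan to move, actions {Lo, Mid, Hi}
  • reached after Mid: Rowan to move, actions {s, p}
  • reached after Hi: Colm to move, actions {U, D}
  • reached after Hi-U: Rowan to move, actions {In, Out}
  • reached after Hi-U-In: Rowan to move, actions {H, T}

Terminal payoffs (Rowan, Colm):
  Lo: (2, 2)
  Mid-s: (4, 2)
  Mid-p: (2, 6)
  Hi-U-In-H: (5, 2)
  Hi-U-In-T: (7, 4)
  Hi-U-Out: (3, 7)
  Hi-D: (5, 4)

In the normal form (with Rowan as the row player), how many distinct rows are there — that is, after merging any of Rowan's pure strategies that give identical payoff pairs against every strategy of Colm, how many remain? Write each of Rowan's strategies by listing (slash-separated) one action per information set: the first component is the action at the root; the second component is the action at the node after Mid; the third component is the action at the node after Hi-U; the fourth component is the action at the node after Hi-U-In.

Rowan has 24 pure strategies: Lo/s/In/H, Lo/s/In/T, Lo/s/Out/H, Lo/s/Out/T, Lo/p/In/H, Lo/p/In/T, Lo/p/Out/H, Lo/p/Out/T, Mid/s/In/H, Mid/s/In/T, Mid/s/Out/H, Mid/s/Out/T, Mid/p/In/H, Mid/p/In/T, Mid/p/Out/H, Mid/p/Out/T, Hi/s/In/H, Hi/s/In/T, Hi/s/Out/H, Hi/s/Out/T, Hi/p/In/H, Hi/p/In/T, Hi/p/Out/H, Hi/p/Out/T. Columns: U, D.
{Lo/s/In/H, Lo/s/In/T, Lo/s/Out/H, Lo/s/Out/T, Lo/p/In/H, Lo/p/In/T, Lo/p/Out/H, Lo/p/Out/T} → row (2,2) (2,2)
{Mid/s/In/H, Mid/s/In/T, Mid/s/Out/H, Mid/s/Out/T} → row (4,2) (4,2)
{Mid/p/In/H, Mid/p/In/T, Mid/p/Out/H, Mid/p/Out/T} → row (2,6) (2,6)
{Hi/s/In/H, Hi/p/In/H} → row (5,2) (5,4)
{Hi/s/In/T, Hi/p/In/T} → row (7,4) (5,4)
{Hi/s/Out/H, Hi/s/Out/T, Hi/p/Out/H, Hi/p/Out/T} → row (3,7) (5,4)
That's 6 distinct rows out of 24 strategies.

6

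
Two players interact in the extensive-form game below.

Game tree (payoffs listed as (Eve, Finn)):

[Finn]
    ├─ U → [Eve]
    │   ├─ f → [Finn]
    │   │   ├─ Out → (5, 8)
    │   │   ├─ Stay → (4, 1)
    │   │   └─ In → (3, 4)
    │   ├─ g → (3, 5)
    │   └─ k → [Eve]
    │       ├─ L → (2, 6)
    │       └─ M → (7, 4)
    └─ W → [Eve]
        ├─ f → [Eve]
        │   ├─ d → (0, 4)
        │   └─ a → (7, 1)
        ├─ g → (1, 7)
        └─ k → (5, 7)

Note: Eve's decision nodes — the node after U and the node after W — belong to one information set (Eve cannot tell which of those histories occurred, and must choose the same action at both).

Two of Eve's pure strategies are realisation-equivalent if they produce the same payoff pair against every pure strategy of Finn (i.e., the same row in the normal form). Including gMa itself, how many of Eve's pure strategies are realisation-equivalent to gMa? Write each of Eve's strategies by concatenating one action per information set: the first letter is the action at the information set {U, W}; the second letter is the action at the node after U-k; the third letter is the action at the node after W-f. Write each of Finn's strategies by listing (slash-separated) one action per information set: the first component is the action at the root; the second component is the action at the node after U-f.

Row for gMa (columns U/Out, U/Stay, U/In, W/Out, W/Stay, W/In): (3,5) (3,5) (3,5) (1,7) (1,7) (1,7).
Under gMa, Eve's choice at the node after U-k and at the node after W-f can never be reached regardless of what Finn does, so varying those choices leaves every outcome unchanged.
Holding the reachable choices fixed and varying the unreachable ones freely already gives 2 × 2 = 4 equivalent strategies.
No other strategy reproduces this row, so those 4 are the full class: gLd, gLa, gMd, gMa.

4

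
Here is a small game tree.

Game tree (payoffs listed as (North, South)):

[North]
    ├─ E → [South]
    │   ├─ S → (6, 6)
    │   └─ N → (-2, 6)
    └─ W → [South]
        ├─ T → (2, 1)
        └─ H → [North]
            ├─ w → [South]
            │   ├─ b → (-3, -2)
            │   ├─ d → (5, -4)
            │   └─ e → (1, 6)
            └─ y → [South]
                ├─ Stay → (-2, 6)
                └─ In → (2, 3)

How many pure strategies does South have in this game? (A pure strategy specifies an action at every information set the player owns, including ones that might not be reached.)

South owns the node after E with actions {S, N} — two choices.
South owns the node after W with actions {T, H} — two choices.
South owns the node after W-H-w with actions {b, d, e} — three choices.
South owns the node after W-H-y with actions {Stay, In} — two choices.
A pure strategy fixes one action at each information set independently, so the count is the product 2 × 2 × 3 × 2 = 24.

24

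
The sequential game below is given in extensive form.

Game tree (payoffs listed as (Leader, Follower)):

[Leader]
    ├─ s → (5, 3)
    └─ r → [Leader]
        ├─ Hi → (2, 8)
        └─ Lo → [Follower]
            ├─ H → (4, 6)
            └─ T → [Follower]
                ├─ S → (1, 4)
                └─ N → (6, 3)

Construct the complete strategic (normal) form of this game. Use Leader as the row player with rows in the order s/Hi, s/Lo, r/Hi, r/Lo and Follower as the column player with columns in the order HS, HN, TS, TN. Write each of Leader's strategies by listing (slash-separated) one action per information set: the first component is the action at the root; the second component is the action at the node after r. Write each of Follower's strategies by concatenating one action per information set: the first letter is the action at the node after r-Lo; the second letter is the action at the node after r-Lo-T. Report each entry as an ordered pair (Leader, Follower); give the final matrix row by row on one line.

s/Hi: (5,3) (5,3) (5,3) (5,3) | s/Lo: (5,3) (5,3) (5,3) (5,3) | r/Hi: (2,8) (2,8) (2,8) (2,8) | r/Lo: (4,6) (4,6) (1,4) (6,3)

Row s/Hi: HS→(5,3), HN→(5,3), TS→(5,3), TN→(5,3)
Row s/Lo: HS→(5,3), HN→(5,3), TS→(5,3), TN→(5,3)
Row r/Hi: HS→(2,8), HN→(2,8), TS→(2,8), TN→(2,8)
Row r/Lo: HS→(4,6), HN→(4,6), TS→(1,4), TN→(6,3)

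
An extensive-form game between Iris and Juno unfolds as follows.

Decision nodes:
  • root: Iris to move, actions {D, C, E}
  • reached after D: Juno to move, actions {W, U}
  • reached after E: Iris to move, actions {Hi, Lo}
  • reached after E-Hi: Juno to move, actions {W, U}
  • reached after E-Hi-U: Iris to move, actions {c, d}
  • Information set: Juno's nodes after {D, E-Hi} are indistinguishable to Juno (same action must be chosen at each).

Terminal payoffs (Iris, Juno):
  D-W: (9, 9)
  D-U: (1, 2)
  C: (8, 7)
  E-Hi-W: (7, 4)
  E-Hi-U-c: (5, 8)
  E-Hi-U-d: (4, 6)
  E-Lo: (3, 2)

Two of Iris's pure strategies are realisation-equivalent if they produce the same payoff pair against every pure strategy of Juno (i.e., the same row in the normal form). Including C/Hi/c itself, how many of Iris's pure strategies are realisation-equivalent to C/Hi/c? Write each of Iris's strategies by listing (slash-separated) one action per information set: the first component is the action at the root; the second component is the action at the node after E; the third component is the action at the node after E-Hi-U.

Row for C/Hi/c (columns W, U): (8,7) (8,7).
Under C/Hi/c, Iris's choice at the node after E and at the node after E-Hi-U can never be reached regardless of what Juno does, so varying those choices leaves every outcome unchanged.
Holding the reachable choices fixed and varying the unreachable ones freely already gives 2 × 2 = 4 equivalent strategies.
No other strategy reproduces this row, so those 4 are the full class: C/Hi/c, C/Hi/d, C/Lo/c, C/Lo/d.

4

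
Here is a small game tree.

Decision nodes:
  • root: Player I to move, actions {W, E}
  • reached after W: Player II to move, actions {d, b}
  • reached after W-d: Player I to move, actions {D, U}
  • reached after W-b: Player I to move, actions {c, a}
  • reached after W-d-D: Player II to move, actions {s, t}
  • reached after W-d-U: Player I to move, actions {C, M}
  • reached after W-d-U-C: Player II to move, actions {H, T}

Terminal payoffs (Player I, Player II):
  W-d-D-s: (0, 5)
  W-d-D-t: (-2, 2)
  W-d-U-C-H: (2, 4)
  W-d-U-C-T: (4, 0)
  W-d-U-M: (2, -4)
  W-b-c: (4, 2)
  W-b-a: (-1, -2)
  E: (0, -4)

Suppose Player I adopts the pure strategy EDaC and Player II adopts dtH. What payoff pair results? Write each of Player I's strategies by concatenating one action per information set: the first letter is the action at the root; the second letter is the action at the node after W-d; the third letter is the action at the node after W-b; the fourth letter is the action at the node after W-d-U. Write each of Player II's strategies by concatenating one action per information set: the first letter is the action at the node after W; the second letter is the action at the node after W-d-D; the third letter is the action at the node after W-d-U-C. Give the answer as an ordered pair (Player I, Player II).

(0, -4)

Trace the play path from the root:
  Player I plays E
→ terminal payoff (0, -4).
(Player I's choice at the node after W-d is never reached on this path, so it doesn't affect the outcome.)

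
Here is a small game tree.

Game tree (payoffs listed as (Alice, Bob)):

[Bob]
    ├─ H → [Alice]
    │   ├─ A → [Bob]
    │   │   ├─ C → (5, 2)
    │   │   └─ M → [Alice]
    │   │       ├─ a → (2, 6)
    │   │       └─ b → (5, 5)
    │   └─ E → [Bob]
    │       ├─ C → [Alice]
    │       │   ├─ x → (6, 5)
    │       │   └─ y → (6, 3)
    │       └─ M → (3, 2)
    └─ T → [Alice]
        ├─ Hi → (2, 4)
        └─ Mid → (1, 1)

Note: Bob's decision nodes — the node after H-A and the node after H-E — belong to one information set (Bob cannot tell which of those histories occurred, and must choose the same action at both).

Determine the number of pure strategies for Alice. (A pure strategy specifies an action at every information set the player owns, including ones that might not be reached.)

Alice owns the node after H with actions {A, E} — two choices.
Alice owns the node after T with actions {Hi, Mid} — two choices.
Alice owns the node after H-A-M with actions {a, b} — two choices.
Alice owns the node after H-E-C with actions {x, y} — two choices.
A pure strategy fixes one action at each information set independently, so the count is the product 2 × 2 × 2 × 2 = 16.

16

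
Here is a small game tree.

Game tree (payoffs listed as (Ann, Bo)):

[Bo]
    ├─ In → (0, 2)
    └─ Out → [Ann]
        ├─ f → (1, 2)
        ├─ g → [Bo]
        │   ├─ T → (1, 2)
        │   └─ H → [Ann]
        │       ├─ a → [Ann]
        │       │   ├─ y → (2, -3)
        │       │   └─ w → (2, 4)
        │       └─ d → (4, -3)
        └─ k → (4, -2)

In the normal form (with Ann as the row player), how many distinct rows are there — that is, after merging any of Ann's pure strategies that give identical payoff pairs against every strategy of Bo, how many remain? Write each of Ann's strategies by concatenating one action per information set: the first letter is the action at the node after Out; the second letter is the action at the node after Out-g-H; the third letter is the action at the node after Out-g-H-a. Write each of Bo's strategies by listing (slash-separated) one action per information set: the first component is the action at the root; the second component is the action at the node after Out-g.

Ann has 12 pure strategies: fay, faw, fdy, fdw, gay, gaw, gdy, gdw, kay, kaw, kdy, kdw. Columns: In/T, In/H, Out/T, Out/H.
{fay, faw, fdy, fdw} → row (0,2) (0,2) (1,2) (1,2)
{gay} → row (0,2) (0,2) (1,2) (2,-3)
{gaw} → row (0,2) (0,2) (1,2) (2,4)
{gdy, gdw} → row (0,2) (0,2) (1,2) (4,-3)
{kay, kaw, kdy, kdw} → row (0,2) (0,2) (4,-2) (4,-2)
That's 5 distinct rows out of 12 strategies.

5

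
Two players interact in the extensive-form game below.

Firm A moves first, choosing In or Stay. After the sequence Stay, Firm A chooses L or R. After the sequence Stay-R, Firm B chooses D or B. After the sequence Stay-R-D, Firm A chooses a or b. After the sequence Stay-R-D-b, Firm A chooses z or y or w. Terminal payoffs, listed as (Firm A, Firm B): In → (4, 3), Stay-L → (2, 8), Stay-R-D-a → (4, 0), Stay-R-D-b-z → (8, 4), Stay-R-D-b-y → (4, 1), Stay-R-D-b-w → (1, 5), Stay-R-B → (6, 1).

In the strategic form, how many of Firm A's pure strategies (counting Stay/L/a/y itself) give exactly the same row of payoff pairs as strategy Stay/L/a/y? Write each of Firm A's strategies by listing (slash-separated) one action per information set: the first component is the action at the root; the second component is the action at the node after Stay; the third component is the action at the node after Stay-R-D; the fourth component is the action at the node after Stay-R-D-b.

6

Row for Stay/L/a/y (columns D, B): (2,8) (2,8).
Under Stay/L/a/y, Firm A's choice at the node after Stay-R-D and at the node after Stay-R-D-b can never be reached regardless of what Firm B does, so varying those choices leaves every outcome unchanged.
Holding the reachable choices fixed and varying the unreachable ones freely already gives 2 × 3 = 6 equivalent strategies.
No other strategy reproduces this row, so those 6 are the full class: Stay/L/a/z, Stay/L/a/y, Stay/L/a/w, Stay/L/b/z, Stay/L/b/y, Stay/L/b/w.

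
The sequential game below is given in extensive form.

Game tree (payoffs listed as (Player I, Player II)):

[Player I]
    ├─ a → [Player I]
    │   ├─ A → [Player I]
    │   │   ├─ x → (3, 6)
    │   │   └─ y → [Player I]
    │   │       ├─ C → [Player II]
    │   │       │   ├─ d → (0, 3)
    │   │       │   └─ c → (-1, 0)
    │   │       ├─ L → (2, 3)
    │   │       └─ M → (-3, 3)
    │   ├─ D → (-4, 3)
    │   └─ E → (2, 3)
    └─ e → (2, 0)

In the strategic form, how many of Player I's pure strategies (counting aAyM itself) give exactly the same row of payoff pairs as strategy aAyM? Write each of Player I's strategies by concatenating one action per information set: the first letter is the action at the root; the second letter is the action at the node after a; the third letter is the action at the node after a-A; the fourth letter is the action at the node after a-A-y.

1

Row for aAyM (columns d, c): (-3,3) (-3,3).
Every one of Player I's information sets is on the play path for some reply by Player II when Player I follows aAyM.
Changing the action at any of them therefore changes at least one column, so only aAyM itself gives this row.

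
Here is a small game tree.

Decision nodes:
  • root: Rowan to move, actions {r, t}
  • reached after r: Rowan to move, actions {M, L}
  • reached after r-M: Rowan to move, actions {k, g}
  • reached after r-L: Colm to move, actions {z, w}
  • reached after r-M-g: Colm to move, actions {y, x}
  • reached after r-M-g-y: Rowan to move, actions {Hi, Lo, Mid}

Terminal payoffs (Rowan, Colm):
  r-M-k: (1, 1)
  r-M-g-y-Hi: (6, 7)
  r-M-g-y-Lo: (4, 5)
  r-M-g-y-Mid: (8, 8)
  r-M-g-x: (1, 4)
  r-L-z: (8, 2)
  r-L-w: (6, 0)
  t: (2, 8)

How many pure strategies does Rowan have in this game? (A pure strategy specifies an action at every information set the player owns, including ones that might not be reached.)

24

Rowan owns the root with actions {r, t} — two choices.
Rowan owns the node after r with actions {M, L} — two choices.
Rowan owns the node after r-M with actions {k, g} — two choices.
Rowan owns the node after r-M-g-y with actions {Hi, Lo, Mid} — three choices.
A pure strategy fixes one action at each information set independently, so the count is the product 2 × 2 × 2 × 3 = 24.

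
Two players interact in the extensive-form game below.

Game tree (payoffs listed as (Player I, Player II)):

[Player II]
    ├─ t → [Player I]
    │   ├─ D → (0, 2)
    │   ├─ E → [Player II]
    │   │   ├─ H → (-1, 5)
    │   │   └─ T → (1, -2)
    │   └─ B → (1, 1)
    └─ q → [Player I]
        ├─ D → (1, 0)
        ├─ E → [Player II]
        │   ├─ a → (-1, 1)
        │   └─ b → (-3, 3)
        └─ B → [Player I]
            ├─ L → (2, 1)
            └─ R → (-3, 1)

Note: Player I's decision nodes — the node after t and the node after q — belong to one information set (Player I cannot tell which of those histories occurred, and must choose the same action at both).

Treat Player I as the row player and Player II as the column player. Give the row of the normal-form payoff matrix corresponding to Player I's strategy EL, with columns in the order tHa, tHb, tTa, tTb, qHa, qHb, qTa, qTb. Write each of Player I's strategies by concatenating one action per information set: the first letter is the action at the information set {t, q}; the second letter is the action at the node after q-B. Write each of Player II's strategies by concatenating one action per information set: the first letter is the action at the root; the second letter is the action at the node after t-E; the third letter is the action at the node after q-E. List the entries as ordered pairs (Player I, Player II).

(-1,5) (-1,5) (1,-2) (1,-2) (-1,1) (-3,3) (-1,1) (-3,3)

vs tHa: Player II plays t → Player I plays E at [t] → Player II plays H at [t-E] → (-1, 5)
vs tHb: Player II plays t → Player I plays E at [t] → Player II plays H at [t-E] → (-1, 5)
vs tTa: Player II plays t → Player I plays E at [t] → Player II plays T at [t-E] → (1, -2)
vs tTb: Player II plays t → Player I plays E at [t] → Player II plays T at [t-E] → (1, -2)
vs qHa: Player II plays q → Player I plays E at [q] → Player II plays a at [q-E] → (-1, 1)
vs qHb: Player II plays q → Player I plays E at [q] → Player II plays b at [q-E] → (-3, 3)
vs qTa: Player II plays q → Player I plays E at [q] → Player II plays a at [q-E] → (-1, 1)
vs qTb: Player II plays q → Player I plays E at [q] → Player II plays b at [q-E] → (-3, 3)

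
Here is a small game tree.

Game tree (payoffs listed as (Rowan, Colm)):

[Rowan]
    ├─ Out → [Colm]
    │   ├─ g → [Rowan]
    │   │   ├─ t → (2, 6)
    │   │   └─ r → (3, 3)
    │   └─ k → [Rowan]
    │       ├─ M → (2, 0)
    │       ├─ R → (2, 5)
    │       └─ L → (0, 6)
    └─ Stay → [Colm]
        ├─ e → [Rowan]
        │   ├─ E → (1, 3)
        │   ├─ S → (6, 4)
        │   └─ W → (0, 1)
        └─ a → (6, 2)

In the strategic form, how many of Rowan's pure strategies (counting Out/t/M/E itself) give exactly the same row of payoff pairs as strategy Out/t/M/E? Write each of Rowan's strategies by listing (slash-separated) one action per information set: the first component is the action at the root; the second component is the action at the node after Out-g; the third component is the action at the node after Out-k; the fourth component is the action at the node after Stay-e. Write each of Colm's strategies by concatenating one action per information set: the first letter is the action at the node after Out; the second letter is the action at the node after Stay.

Row for Out/t/M/E (columns ge, ga, ke, ka): (2,6) (2,6) (2,0) (2,0).
Under Out/t/M/E, Rowan's choice at the node after Stay-e can never be reached regardless of what Colm does, so varying those choices leaves every outcome unchanged.
Holding the reachable choices fixed and varying the unreachable one freely already gives 3 equivalent strategies.
No other strategy reproduces this row, so those 3 are the full class: Out/t/M/E, Out/t/M/S, Out/t/M/W.

3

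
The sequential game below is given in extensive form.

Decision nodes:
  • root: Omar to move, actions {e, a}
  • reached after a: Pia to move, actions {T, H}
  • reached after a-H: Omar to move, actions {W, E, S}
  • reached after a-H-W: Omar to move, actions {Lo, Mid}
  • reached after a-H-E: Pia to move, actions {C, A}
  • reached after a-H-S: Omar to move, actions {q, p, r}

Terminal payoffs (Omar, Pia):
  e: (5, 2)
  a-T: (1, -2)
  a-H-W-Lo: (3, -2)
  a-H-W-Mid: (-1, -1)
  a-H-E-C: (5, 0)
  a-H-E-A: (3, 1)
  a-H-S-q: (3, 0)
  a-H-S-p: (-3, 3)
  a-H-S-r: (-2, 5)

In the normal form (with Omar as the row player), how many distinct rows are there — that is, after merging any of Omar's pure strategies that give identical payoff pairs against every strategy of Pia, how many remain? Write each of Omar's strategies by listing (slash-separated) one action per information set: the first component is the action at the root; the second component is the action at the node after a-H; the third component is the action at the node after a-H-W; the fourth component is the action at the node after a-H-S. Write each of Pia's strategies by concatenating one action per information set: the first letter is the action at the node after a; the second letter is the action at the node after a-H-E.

7

Omar has 36 pure strategies: e/W/Lo/q, e/W/Lo/p, e/W/Lo/r, e/W/Mid/q, e/W/Mid/p, e/W/Mid/r, e/E/Lo/q, e/E/Lo/p, e/E/Lo/r, e/E/Mid/q, e/E/Mid/p, e/E/Mid/r, e/S/Lo/q, e/S/Lo/p, e/S/Lo/r, e/S/Mid/q, e/S/Mid/p, e/S/Mid/r, a/W/Lo/q, a/W/Lo/p, a/W/Lo/r, a/W/Mid/q, a/W/Mid/p, a/W/Mid/r, a/E/Lo/q, a/E/Lo/p, a/E/Lo/r, a/E/Mid/q, a/E/Mid/p, a/E/Mid/r, a/S/Lo/q, a/S/Lo/p, a/S/Lo/r, a/S/Mid/q, a/S/Mid/p, a/S/Mid/r. Columns: TC, TA, HC, HA.
{e/W/Lo/q, e/W/Lo/p, e/W/Lo/r, e/W/Mid/q, e/W/Mid/p, e/W/Mid/r, e/E/Lo/q, e/E/Lo/p, e/E/Lo/r, e/E/Mid/q, e/E/Mid/p, e/E/Mid/r, e/S/Lo/q, e/S/Lo/p, e/S/Lo/r, e/S/Mid/q, e/S/Mid/p, e/S/Mid/r} → row (5,2) (5,2) (5,2) (5,2)
{a/W/Lo/q, a/W/Lo/p, a/W/Lo/r} → row (1,-2) (1,-2) (3,-2) (3,-2)
{a/W/Mid/q, a/W/Mid/p, a/W/Mid/r} → row (1,-2) (1,-2) (-1,-1) (-1,-1)
{a/E/Lo/q, a/E/Lo/p, a/E/Lo/r, a/E/Mid/q, a/E/Mid/p, a/E/Mid/r} → row (1,-2) (1,-2) (5,0) (3,1)
{a/S/Lo/q, a/S/Mid/q} → row (1,-2) (1,-2) (3,0) (3,0)
{a/S/Lo/p, a/S/Mid/p} → row (1,-2) (1,-2) (-3,3) (-3,3)
{a/S/Lo/r, a/S/Mid/r} → row (1,-2) (1,-2) (-2,5) (-2,5)
That's 7 distinct rows out of 36 strategies.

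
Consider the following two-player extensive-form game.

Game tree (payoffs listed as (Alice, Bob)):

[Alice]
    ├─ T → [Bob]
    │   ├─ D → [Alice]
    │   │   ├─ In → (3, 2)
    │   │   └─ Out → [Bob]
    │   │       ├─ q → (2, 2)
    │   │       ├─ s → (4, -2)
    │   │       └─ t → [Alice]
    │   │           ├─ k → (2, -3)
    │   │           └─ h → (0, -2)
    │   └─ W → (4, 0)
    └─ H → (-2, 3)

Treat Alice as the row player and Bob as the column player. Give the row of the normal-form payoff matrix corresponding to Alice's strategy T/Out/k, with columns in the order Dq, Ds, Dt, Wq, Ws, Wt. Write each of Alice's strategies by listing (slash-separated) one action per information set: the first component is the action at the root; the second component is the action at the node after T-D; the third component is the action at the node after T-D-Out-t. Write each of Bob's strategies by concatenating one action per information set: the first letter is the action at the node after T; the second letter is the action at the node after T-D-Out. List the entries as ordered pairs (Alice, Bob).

vs Dq: Alice plays T → Bob plays D at [T] → Alice plays Out at [T-D] → Bob plays q at [T-D-Out] → (2, 2)
vs Ds: Alice plays T → Bob plays D at [T] → Alice plays Out at [T-D] → Bob plays s at [T-D-Out] → (4, -2)
vs Dt: Alice plays T → Bob plays D at [T] → Alice plays Out at [T-D] → Bob plays t at [T-D-Out] → Alice plays k at [T-D-Out-t] → (2, -3)
vs Wq: Alice plays T → Bob plays W at [T] → (4, 0)
vs Ws: Alice plays T → Bob plays W at [T] → (4, 0)
vs Wt: Alice plays T → Bob plays W at [T] → (4, 0)

(2,2) (4,-2) (2,-3) (4,0) (4,0) (4,0)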